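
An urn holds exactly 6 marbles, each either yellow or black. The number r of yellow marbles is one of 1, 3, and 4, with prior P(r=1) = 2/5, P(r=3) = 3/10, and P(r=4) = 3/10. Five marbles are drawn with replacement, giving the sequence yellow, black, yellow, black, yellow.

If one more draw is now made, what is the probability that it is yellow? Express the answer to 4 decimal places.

0.5593

Under each hypothesis, the probability of the observed sequence is: P(data | r = 1) = (1/6)(5/6)(1/6)(5/6)(1/6) = 0.003215; P(data | r = 3) = (3/6)(3/6)(3/6)(3/6)(3/6) = 0.03125; P(data | r = 4) = (4/6)(2/6)(4/6)(2/6)(4/6) = 0.032922.
Multiplying each by its prior: 2/5 · 0.003215 = 0.001286, 3/10 · 0.03125 = 0.009375, 3/10 · 0.032922 = 0.0098765; summing to 0.020538.
The posterior is then P(r = 1 | data) = 0.062617, P(r = 3 | data) = 0.45648, P(r = 4 | data) = 0.4809.
So P(yellow next | data) = Σ P(yellow next | H) P(H | data) = (1/6)(0.062617) + (1/2)(0.45648) + (2/3)(0.4809) = 0.55928.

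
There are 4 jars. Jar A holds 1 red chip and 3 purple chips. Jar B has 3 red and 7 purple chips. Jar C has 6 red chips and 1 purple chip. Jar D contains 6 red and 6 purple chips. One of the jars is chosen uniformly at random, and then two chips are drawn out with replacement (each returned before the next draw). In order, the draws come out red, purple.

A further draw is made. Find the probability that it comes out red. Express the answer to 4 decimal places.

For each hypothesis, P(data | H) works out to: P(data | jar A) = (1/4)(3/4) = 0.1875; P(data | jar B) = (3/10)(7/10) = 0.21; P(data | jar C) = (6/7)(1/7) = 0.12245; P(data | jar D) = (6/12)(6/12) = 0.25.
Multiplying each by its prior: 1/4 · 0.1875 = 0.046875, 1/4 · 0.21 = 0.0525, 1/4 · 0.12245 = 0.030612, 1/4 · 0.25 = 0.0625; these sum to 0.19249.
The posterior is then P(jar A | data) = 0.24352, P(jar B | data) = 0.27275, P(jar C | data) = 0.15904, P(jar D | data) = 0.3247.
So P(red next | data) = Σ P(red next | H) P(H | data) = (1/4)(0.24352) + (3/10)(0.27275) + (6/7)(0.15904) + (1/2)(0.3247) = 0.44137.

0.4414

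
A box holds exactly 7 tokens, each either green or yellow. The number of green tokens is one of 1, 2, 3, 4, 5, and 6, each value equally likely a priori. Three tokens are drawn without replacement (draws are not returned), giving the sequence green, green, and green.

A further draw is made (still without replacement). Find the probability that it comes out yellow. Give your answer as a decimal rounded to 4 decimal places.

Under each hypothesis, the probability of the observed sequence is: P(data | r = 1) = (1/7)(0/6) = 0; P(data | r = 2) = (2/7)(1/6)(0/5) = 0; P(data | r = 3) = (3/7)(2/6)(1/5) = 1/35; P(data | r = 4) = (4/7)(3/6)(2/5) = 4/35; P(data | r = 5) = (5/7)(4/6)(3/5) = 2/7; P(data | r = 6) = (6/7)(5/6)(4/5) = 4/7.
The prior-weighted likelihoods are 1/6 · 0 = 0, 1/6 · 0 = 0, 1/6 · 1/35 = 1/210, 1/6 · 4/35 = 2/105, 1/6 · 2/7 = 1/21, 1/6 · 4/7 = 2/21; these sum to 1/6.
The posterior is then P(r = 1 | data) = 0, P(r = 2 | data) = 0, P(r = 3 | data) = 1/35, P(r = 4 | data) = 4/35, P(r = 5 | data) = 2/7, P(r = 6 | data) = 4/7.
Averaging over the posterior, P(yellow next | data) = (1)(1/35) + (3/4)(4/35) + (1/2)(2/7) + (1/4)(4/7) = 2/5.

0.4000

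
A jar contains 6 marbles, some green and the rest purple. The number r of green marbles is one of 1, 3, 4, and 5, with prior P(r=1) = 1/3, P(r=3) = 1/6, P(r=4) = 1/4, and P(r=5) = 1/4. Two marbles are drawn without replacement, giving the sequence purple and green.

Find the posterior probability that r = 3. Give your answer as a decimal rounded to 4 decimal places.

For each hypothesis, P(data | H) works out to: P(data | r = 1) = (5/6)(1/5) = 1/6; P(data | r = 3) = (3/6)(3/5) = 3/10; P(data | r = 4) = (2/6)(4/5) = 4/15; P(data | r = 5) = (1/6)(5/5) = 1/6.
Multiplying each by its prior: 1/3 · 1/6 = 1/18, 1/6 · 3/10 = 1/20, 1/4 · 4/15 = 1/15, 1/4 · 1/6 = 1/24; with total 77/360.
So P(r = 3 | data) = (1/20) / (77/360) = 18/77.

0.2338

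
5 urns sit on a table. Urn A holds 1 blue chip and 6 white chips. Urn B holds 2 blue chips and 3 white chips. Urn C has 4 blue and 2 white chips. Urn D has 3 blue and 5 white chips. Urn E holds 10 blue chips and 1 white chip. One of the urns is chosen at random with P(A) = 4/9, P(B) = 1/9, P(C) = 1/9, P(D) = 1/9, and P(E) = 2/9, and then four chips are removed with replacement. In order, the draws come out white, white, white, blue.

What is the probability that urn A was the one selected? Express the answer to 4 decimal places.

Compute the likelihood of the observed sequence for each case: P(data | urn A) = (6/7)(6/7)(6/7)(1/7) = 0.089963; P(data | urn B) = (3/5)(3/5)(3/5)(2/5) = 0.0864; P(data | urn C) = (2/6)(2/6)(2/6)(4/6) = 0.024691; P(data | urn D) = (5/8)(5/8)(5/8)(3/8) = 0.091553; P(data | urn E) = (1/11)(1/11)(1/11)(10/11) = 0.00068301.
Multiplying each by its prior: 4/9 · 0.089963 = 0.039983, 1/9 · 0.0864 = 0.0096, 1/9 · 0.024691 = 0.0027435, 1/9 · 0.091553 = 0.010173, 2/9 · 0.00068301 = 0.00015178; summing to 0.062651.
Hence P(urn A | data) = (0.039983) / (0.062651) = 0.63819.

0.6382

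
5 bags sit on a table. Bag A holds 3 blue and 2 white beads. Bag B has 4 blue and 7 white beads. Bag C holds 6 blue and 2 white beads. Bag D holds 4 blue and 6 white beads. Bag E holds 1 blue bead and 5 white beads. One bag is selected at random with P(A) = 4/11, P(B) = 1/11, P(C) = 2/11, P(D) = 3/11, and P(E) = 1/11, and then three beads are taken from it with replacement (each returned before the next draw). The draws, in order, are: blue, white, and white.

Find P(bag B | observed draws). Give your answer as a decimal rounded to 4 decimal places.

The likelihood of the observed sequence under each hypothesis: P(data | bag A) = (3/5)(2/5)(2/5) = 0.096; P(data | bag B) = (4/11)(7/11)(7/11) = 0.14726; P(data | bag C) = (6/8)(2/8)(2/8) = 0.046875; P(data | bag D) = (4/10)(6/10)(6/10) = 0.144; P(data | bag E) = (1/6)(5/6)(5/6) = 0.11574.
Weighting by the prior gives 4/11 · 0.096 = 0.034909, 1/11 · 0.14726 = 0.013387, 2/11 · 0.046875 = 0.0085227, 3/11 · 0.144 = 0.039273, 1/11 · 0.11574 = 0.010522; summing to 0.10661.
Therefore the posterior P(bag B | data) = (0.013387) / (0.10661) = 0.12557.

0.1256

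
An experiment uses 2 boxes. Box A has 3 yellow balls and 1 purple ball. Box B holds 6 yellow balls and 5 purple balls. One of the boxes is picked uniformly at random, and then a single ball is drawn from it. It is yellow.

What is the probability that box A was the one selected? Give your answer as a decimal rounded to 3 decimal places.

0.579

Compute the likelihood of this draw for each case: P(data | box A) = (3/4) = 3/4; P(data | box B) = (6/11) = 6/11.
The prior-weighted likelihoods are 1/2 · 3/4 = 3/8, 1/2 · 6/11 = 3/11; these sum to 57/88.
Hence P(box A | data) = (3/8) / (57/88) = 11/19.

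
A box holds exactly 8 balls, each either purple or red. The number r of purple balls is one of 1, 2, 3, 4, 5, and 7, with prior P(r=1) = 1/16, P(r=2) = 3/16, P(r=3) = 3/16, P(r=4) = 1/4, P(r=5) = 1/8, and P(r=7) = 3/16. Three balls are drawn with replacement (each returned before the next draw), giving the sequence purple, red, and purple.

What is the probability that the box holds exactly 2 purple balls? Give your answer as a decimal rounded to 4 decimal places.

0.0939

For each hypothesis, P(data | H) works out to: P(data | r = 1) = (1/8)(7/8)(1/8) = 0.013672; P(data | r = 2) = (2/8)(6/8)(2/8) = 0.046875; P(data | r = 3) = (3/8)(5/8)(3/8) = 0.087891; P(data | r = 4) = (4/8)(4/8)(4/8) = 0.125; P(data | r = 5) = (5/8)(3/8)(5/8) = 0.14648; P(data | r = 7) = (7/8)(1/8)(7/8) = 0.095703.
Weighting by the prior gives 1/16 · 0.013672 = 0.00085449, 3/16 · 0.046875 = 0.0087891, 3/16 · 0.087891 = 0.016479, 1/4 · 0.125 = 0.03125, 1/8 · 0.14648 = 0.018311, 3/16 · 0.095703 = 0.017944; these sum to 0.093628.
By Bayes' rule, P(r = 2 | data) = (0.0087891) / (0.093628) = 0.093872.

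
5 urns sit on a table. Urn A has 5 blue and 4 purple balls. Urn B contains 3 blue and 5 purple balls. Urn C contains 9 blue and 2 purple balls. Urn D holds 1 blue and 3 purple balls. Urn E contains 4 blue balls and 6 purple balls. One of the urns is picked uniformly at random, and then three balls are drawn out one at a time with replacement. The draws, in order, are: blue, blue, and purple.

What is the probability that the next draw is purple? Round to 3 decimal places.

The likelihood of the observed sequence under each hypothesis: P(data | urn A) = (5/9)(5/9)(4/9) = 0.13717; P(data | urn B) = (3/8)(3/8)(5/8) = 0.087891; P(data | urn C) = (9/11)(9/11)(2/11) = 0.12171; P(data | urn D) = (1/4)(1/4)(3/4) = 0.046875; P(data | urn E) = (4/10)(4/10)(6/10) = 0.096.
Weighting by the prior gives 1/5 · 0.13717 = 0.027435, 1/5 · 0.087891 = 0.017578, 1/5 · 0.12171 = 0.024343, 1/5 · 0.046875 = 0.009375, 1/5 · 0.096 = 0.0192; summing to 0.097931.
Normalising, the posterior is P(urn A | data) = 0.28015, P(urn B | data) = 0.1795, P(urn C | data) = 0.24857, P(urn D | data) = 0.095731, P(urn E | data) = 0.19606.
Averaging over the posterior, P(purple next | data) = (4/9)(0.28015) + (5/8)(0.1795) + (2/11)(0.24857) + (3/4)(0.095731) + (3/5)(0.19606) = 0.47132.

0.471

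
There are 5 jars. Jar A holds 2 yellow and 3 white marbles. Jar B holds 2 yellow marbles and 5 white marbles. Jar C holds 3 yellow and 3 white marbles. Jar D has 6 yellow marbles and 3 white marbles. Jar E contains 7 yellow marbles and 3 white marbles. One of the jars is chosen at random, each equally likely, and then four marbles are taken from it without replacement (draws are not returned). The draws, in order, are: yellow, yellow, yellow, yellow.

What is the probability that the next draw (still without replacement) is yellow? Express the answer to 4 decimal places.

0.4583

The likelihood of the observed sequence under each hypothesis: P(data | jar A) = (2/5)(1/4)(0/3) = 0; P(data | jar B) = (2/7)(1/6)(0/5) = 0; P(data | jar C) = (3/6)(2/5)(1/4)(0/3) = 0; P(data | jar D) = (6/9)(5/8)(4/7)(3/6) = 5/42; P(data | jar E) = (7/10)(6/9)(5/8)(4/7) = 1/6.
Weighting by the prior gives 1/5 · 0 = 0, 1/5 · 0 = 0, 1/5 · 0 = 0, 1/5 · 5/42 = 1/42, 1/5 · 1/6 = 1/30; with total 2/35.
Dividing through by the total gives posterior P(jar A | data) = 0, P(jar B | data) = 0, P(jar C | data) = 0, P(jar D | data) = 5/12, P(jar E | data) = 7/12.
The predictive probability is P(yellow next | data) = (2/5)(5/12) + (1/2)(7/12) = 11/24.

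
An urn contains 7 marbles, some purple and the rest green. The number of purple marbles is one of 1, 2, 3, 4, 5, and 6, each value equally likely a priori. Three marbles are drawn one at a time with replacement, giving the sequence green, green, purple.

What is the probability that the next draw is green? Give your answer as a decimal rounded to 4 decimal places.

Under each hypothesis, the probability of the observed sequence is: P(data | r = 1) = (6/7)(6/7)(1/7) = 0.10496; P(data | r = 2) = (5/7)(5/7)(2/7) = 0.14577; P(data | r = 3) = (4/7)(4/7)(3/7) = 0.13994; P(data | r = 4) = (3/7)(3/7)(4/7) = 0.10496; P(data | r = 5) = (2/7)(2/7)(5/7) = 0.058309; P(data | r = 6) = (1/7)(1/7)(6/7) = 0.017493.
Weighting by the prior gives 1/6 · 0.10496 = 0.017493, 1/6 · 0.14577 = 0.024295, 1/6 · 0.13994 = 0.023324, 1/6 · 0.10496 = 0.017493, 1/6 · 0.058309 = 0.0097182, 1/6 · 0.017493 = 0.0029155; summing to 0.095238.
Normalising, the posterior is P(r = 1 | data) = 0.18367, P(r = 2 | data) = 0.2551, P(r = 3 | data) = 0.2449, P(r = 4 | data) = 0.18367, P(r = 5 | data) = 0.10204, P(r = 6 | data) = 0.030612.
So P(green next | data) = Σ P(green next | H) P(H | data) = (6/7)(0.18367) + (5/7)(0.2551) + (4/7)(0.2449) + (3/7)(0.18367) + (2/7)(0.10204) + (1/7)(0.030612) = 0.59184.

0.5918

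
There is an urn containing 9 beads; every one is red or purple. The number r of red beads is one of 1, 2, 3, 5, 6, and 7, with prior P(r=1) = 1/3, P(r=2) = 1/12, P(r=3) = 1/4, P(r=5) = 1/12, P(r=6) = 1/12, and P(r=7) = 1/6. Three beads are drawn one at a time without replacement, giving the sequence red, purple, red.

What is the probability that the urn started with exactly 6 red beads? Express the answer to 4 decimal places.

For each hypothesis, P(data | H) works out to: P(data | r = 1) = (1/9)(8/8)(0/7) = 0; P(data | r = 2) = (2/9)(7/8)(1/7) = 0.027778; P(data | r = 3) = (3/9)(6/8)(2/7) = 0.071429; P(data | r = 5) = (5/9)(4/8)(4/7) = 0.15873; P(data | r = 6) = (6/9)(3/8)(5/7) = 0.17857; P(data | r = 7) = (7/9)(2/8)(6/7) = 0.16667.
Multiplying each by its prior: 1/3 · 0 = 0, 1/12 · 0.027778 = 0.0023148, 1/4 · 0.071429 = 0.017857, 1/12 · 0.15873 = 0.013228, 1/12 · 0.17857 = 0.014881, 1/6 · 0.16667 = 0.027778; summing to 0.076058.
Therefore the posterior P(r = 6 | data) = (0.014881) / (0.076058) = 0.19565.

0.1957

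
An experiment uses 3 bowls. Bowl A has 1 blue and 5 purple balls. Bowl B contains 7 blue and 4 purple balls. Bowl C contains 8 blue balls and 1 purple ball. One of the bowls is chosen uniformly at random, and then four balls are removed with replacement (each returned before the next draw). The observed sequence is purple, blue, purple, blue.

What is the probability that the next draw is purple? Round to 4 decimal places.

Under each hypothesis, the probability of the observed sequence is: P(data | bowl A) = (5/6)(1/6)(5/6)(1/6) = 0.01929; P(data | bowl B) = (4/11)(7/11)(4/11)(7/11) = 0.053548; P(data | bowl C) = (1/9)(8/9)(1/9)(8/9) = 0.0097546.
The prior-weighted likelihoods are 1/3 · 0.01929 = 0.00643, 1/3 · 0.053548 = 0.017849, 1/3 · 0.0097546 = 0.0032515; these sum to 0.027531.
The posterior is then P(bowl A | data) = 0.23356, P(bowl B | data) = 0.64834, P(bowl C | data) = 0.1181.
The predictive probability is P(purple next | data) = (5/6)(0.23356) + (4/11)(0.64834) + (1/9)(0.1181) = 0.44351.

0.4435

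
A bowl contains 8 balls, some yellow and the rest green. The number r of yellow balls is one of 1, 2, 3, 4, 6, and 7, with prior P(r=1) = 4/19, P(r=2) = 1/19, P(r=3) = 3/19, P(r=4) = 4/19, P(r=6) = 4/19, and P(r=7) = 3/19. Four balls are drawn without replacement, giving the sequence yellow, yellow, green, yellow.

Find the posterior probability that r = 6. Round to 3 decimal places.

Under each hypothesis, the probability of the observed sequence is: P(data | r = 1) = (1/8)(0/7) = 0; P(data | r = 2) = (2/8)(1/7)(6/6)(0/5) = 0; P(data | r = 3) = (3/8)(2/7)(5/6)(1/5) = 0.017857; P(data | r = 4) = (4/8)(3/7)(4/6)(2/5) = 0.057143; P(data | r = 6) = (6/8)(5/7)(2/6)(4/5) = 0.14286; P(data | r = 7) = (7/8)(6/7)(1/6)(5/5) = 0.125.
The prior-weighted likelihoods are 4/19 · 0 = 0, 1/19 · 0 = 0, 3/19 · 0.017857 = 0.0028195, 4/19 · 0.057143 = 0.01203, 4/19 · 0.14286 = 0.030075, 3/19 · 0.125 = 0.019737; with total 0.064662.
Hence P(r = 6 | data) = (0.030075) / (0.064662) = 0.46512.

0.465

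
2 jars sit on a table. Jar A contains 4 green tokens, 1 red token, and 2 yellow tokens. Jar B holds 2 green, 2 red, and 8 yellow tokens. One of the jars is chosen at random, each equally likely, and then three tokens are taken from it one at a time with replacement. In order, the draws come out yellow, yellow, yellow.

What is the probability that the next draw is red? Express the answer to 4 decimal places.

For each hypothesis, P(data | H) works out to: P(data | jar A) = (2/7)(2/7)(2/7) = 0.023324; P(data | jar B) = (8/12)(8/12)(8/12) = 0.2963.
The prior-weighted likelihoods are 1/2 · 0.023324 = 0.011662, 1/2 · 0.2963 = 0.14815; these sum to 0.15981.
The posterior is then P(jar A | data) = 0.072973, P(jar B | data) = 0.92703.
The predictive probability is P(red next | data) = (1/7)(0.072973) + (1/6)(0.92703) = 0.16493.

0.1649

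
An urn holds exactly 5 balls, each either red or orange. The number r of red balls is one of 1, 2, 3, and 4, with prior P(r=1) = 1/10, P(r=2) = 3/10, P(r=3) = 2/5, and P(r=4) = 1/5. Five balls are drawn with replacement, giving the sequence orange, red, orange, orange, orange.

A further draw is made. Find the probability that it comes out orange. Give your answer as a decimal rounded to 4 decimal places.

For each hypothesis, P(data | H) works out to: P(data | r = 1) = (4/5)(1/5)(4/5)(4/5)(4/5) = 0.08192; P(data | r = 2) = (3/5)(2/5)(3/5)(3/5)(3/5) = 0.05184; P(data | r = 3) = (2/5)(3/5)(2/5)(2/5)(2/5) = 0.01536; P(data | r = 4) = (1/5)(4/5)(1/5)(1/5)(1/5) = 0.00128.
Weighting by the prior gives 1/10 · 0.08192 = 0.008192, 3/10 · 0.05184 = 0.015552, 2/5 · 0.01536 = 0.006144, 1/5 · 0.00128 = 0.000256; with total 0.030144.
The posterior is then P(r = 1 | data) = 0.27176, P(r = 2 | data) = 0.51592, P(r = 3 | data) = 0.20382, P(r = 4 | data) = 0.0084926.
Averaging over the posterior, P(orange next | data) = (4/5)(0.27176) + (3/5)(0.51592) + (2/5)(0.20382) + (1/5)(0.0084926) = 0.61019.

0.6102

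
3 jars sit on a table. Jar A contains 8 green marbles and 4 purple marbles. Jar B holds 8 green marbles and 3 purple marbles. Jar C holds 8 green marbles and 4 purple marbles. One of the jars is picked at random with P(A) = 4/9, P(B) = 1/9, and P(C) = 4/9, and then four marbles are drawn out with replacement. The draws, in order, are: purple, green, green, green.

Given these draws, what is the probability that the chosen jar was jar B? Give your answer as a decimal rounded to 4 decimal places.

Compute the likelihood of the observed sequence for each case: P(data | jar A) = (4/12)(8/12)(8/12)(8/12) = 0.098765; P(data | jar B) = (3/11)(8/11)(8/11)(8/11) = 0.10491; P(data | jar C) = (4/12)(8/12)(8/12)(8/12) = 0.098765.
The prior-weighted likelihoods are 4/9 · 0.098765 = 0.043896, 1/9 · 0.10491 = 0.011657, 4/9 · 0.098765 = 0.043896; summing to 0.099448.
Hence P(jar B | data) = (0.011657) / (0.099448) = 0.11721.

0.1172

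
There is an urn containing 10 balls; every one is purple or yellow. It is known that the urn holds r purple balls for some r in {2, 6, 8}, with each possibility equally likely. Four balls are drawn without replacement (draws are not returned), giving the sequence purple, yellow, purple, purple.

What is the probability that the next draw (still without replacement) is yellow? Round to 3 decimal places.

For each hypothesis, P(data | H) works out to: P(data | r = 2) = (2/10)(8/9)(1/8)(0/7) = 0; P(data | r = 6) = (6/10)(4/9)(5/8)(4/7) = 2/21; P(data | r = 8) = (8/10)(2/9)(7/8)(6/7) = 2/15.
Weighting by the prior gives 1/3 · 0 = 0, 1/3 · 2/21 = 2/63, 1/3 · 2/15 = 2/45; with total 8/105.
Dividing through by the total gives posterior P(r = 2 | data) = 0, P(r = 6 | data) = 5/12, P(r = 8 | data) = 7/12.
So P(yellow next | data) = Σ P(yellow next | H) P(H | data) = (1/2)(5/12) + (1/6)(7/12) = 11/36.

0.306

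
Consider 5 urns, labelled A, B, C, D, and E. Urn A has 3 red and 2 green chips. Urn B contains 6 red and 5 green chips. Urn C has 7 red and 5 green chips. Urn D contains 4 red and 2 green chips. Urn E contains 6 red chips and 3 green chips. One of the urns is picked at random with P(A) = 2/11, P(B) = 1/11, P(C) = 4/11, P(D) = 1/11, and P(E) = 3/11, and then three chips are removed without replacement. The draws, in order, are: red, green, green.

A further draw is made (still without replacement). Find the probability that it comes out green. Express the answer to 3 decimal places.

For each hypothesis, P(data | H) works out to: P(data | urn A) = (3/5)(2/4)(1/3) = 0.1; P(data | urn B) = (6/11)(5/10)(4/9) = 0.12121; P(data | urn C) = (7/12)(5/11)(4/10) = 0.10606; P(data | urn D) = (4/6)(2/5)(1/4) = 0.066667; P(data | urn E) = (6/9)(3/8)(2/7) = 0.071429.
The prior-weighted likelihoods are 2/11 · 0.1 = 0.018182, 1/11 · 0.12121 = 0.011019, 4/11 · 0.10606 = 0.038567, 1/11 · 0.066667 = 0.0060606, 3/11 · 0.071429 = 0.019481; summing to 0.09331.
The posterior is then P(urn A | data) = 0.19485, P(urn B | data) = 0.11809, P(urn C | data) = 0.41333, P(urn D | data) = 0.064951, P(urn E | data) = 0.20877.
Averaging over the posterior, P(green next | data) = (0)(0.19485) + (3/8)(0.11809) + (1/3)(0.41333) + (0)(0.064951) + (1/6)(0.20877) = 0.21686.

0.217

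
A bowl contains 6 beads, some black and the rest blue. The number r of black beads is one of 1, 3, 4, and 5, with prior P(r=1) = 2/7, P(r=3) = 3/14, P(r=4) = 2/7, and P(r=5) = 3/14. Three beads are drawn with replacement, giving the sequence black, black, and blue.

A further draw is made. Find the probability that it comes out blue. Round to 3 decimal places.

0.370

For each hypothesis, P(data | H) works out to: P(data | r = 1) = (1/6)(1/6)(5/6) = 0.023148; P(data | r = 3) = (3/6)(3/6)(3/6) = 0.125; P(data | r = 4) = (4/6)(4/6)(2/6) = 0.14815; P(data | r = 5) = (5/6)(5/6)(1/6) = 0.11574.
Multiplying each by its prior: 2/7 · 0.023148 = 0.0066138, 3/14 · 0.125 = 0.026786, 2/7 · 0.14815 = 0.042328, 3/14 · 0.11574 = 0.024802; with total 0.10053.
Dividing through by the total gives posterior P(r = 1 | data) = 0.065789, P(r = 3 | data) = 0.26645, P(r = 4 | data) = 0.42105, P(r = 5 | data) = 0.24671.
Averaging over the posterior, P(blue next | data) = (5/6)(0.065789) + (1/2)(0.26645) + (1/3)(0.42105) + (1/6)(0.24671) = 0.36952.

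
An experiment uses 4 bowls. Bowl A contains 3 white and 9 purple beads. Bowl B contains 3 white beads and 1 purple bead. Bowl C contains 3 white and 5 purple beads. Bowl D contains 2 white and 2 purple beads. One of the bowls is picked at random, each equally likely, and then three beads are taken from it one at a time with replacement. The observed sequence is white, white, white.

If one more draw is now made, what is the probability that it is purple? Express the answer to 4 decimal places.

0.3456

Under each hypothesis, the probability of the observed sequence is: P(data | bowl A) = (3/12)(3/12)(3/12) = 0.015625; P(data | bowl B) = (3/4)(3/4)(3/4) = 0.42188; P(data | bowl C) = (3/8)(3/8)(3/8) = 0.052734; P(data | bowl D) = (2/4)(2/4)(2/4) = 0.125.
Weighting by the prior gives 1/4 · 0.015625 = 0.0039062, 1/4 · 0.42188 = 0.10547, 1/4 · 0.052734 = 0.013184, 1/4 · 0.125 = 0.03125; these sum to 0.15381.
The posterior is then P(bowl A | data) = 0.025397, P(bowl B | data) = 0.68571, P(bowl C | data) = 0.085714, P(bowl D | data) = 0.20317.
Averaging over the posterior, P(purple next | data) = (3/4)(0.025397) + (1/4)(0.68571) + (5/8)(0.085714) + (1/2)(0.20317) = 0.34563.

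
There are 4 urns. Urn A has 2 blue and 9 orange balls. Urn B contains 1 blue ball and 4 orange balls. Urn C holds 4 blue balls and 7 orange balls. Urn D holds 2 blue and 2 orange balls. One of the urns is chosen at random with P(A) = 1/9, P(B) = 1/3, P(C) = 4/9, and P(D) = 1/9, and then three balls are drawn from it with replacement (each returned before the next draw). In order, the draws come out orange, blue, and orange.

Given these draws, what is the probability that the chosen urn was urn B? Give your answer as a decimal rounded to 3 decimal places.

0.315

The likelihood of the observed sequence under each hypothesis: P(data | urn A) = (9/11)(2/11)(9/11) = 0.12171; P(data | urn B) = (4/5)(1/5)(4/5) = 0.128; P(data | urn C) = (7/11)(4/11)(7/11) = 0.14726; P(data | urn D) = (2/4)(2/4)(2/4) = 0.125.
Weighting by the prior gives 1/9 · 0.12171 = 0.013524, 1/3 · 0.128 = 0.042667, 4/9 · 0.14726 = 0.065448, 1/9 · 0.125 = 0.013889; these sum to 0.13553.
Therefore the posterior P(urn B | data) = (0.042667) / (0.13553) = 0.31482.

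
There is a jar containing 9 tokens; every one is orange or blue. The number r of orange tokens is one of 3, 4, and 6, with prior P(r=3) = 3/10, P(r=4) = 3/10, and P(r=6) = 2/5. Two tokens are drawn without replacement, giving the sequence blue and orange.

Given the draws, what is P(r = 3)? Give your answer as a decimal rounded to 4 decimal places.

Under each hypothesis, the probability of the observed sequence is: P(data | r = 3) = (6/9)(3/8) = 1/4; P(data | r = 4) = (5/9)(4/8) = 5/18; P(data | r = 6) = (3/9)(6/8) = 1/4.
Multiplying each by its prior: 3/10 · 1/4 = 3/40, 3/10 · 5/18 = 1/12, 2/5 · 1/4 = 1/10; these sum to 31/120.
By Bayes' rule, P(r = 3 | data) = (3/40) / (31/120) = 9/31.

0.2903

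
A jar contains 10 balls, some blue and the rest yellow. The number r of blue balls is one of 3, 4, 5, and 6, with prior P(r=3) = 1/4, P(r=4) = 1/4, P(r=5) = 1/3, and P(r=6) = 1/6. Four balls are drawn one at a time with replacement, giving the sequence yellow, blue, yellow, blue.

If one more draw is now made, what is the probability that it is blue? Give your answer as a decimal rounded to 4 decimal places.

Under each hypothesis, the probability of the observed sequence is: P(data | r = 3) = (7/10)(3/10)(7/10)(3/10) = 0.0441; P(data | r = 4) = (6/10)(4/10)(6/10)(4/10) = 0.0576; P(data | r = 5) = (5/10)(5/10)(5/10)(5/10) = 0.0625; P(data | r = 6) = (4/10)(6/10)(4/10)(6/10) = 0.0576.
The prior-weighted likelihoods are 1/4 · 0.0441 = 0.011025, 1/4 · 0.0576 = 0.0144, 1/3 · 0.0625 = 0.020833, 1/6 · 0.0576 = 0.0096; summing to 0.055858.
Dividing through by the total gives posterior P(r = 3 | data) = 0.19737, P(r = 4 | data) = 0.2578, P(r = 5 | data) = 0.37297, P(r = 6 | data) = 0.17186.
So P(blue next | data) = Σ P(blue next | H) P(H | data) = (3/10)(0.19737) + (2/5)(0.2578) + (1/2)(0.37297) + (3/5)(0.17186) = 0.45193.

0.4519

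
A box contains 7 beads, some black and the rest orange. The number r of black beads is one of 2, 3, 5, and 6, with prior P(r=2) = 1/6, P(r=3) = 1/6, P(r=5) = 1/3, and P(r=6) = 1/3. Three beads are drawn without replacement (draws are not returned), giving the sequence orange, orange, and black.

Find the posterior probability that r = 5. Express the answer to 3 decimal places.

0.208

The likelihood of the observed sequence under each hypothesis: P(data | r = 2) = (5/7)(4/6)(2/5) = 4/21; P(data | r = 3) = (4/7)(3/6)(3/5) = 6/35; P(data | r = 5) = (2/7)(1/6)(5/5) = 1/21; P(data | r = 6) = (1/7)(0/6) = 0.
Multiplying each by its prior: 1/6 · 4/21 = 2/63, 1/6 · 6/35 = 1/35, 1/3 · 1/21 = 1/63, 1/3 · 0 = 0; with total 8/105.
Hence P(r = 5 | data) = (1/63) / (8/105) = 5/24.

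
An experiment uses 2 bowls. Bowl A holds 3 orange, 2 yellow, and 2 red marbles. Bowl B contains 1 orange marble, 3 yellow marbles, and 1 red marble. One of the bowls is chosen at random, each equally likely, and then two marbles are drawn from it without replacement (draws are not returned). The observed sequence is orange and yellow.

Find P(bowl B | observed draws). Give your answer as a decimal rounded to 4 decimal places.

Under each hypothesis, the probability of the observed sequence is: P(data | bowl A) = (3/7)(2/6) = 1/7; P(data | bowl B) = (1/5)(3/4) = 3/20.
Weighting by the prior gives 1/2 · 1/7 = 1/14, 1/2 · 3/20 = 3/40; with total 41/280.
Hence P(bowl B | data) = (3/40) / (41/280) = 21/41.

0.5122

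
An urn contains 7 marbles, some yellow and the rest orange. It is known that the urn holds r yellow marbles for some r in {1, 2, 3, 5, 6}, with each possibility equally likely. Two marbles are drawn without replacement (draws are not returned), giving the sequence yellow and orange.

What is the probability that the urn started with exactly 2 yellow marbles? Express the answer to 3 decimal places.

0.227

The likelihood of the observed sequence under each hypothesis: P(data | r = 1) = (1/7)(6/6) = 1/7; P(data | r = 2) = (2/7)(5/6) = 5/21; P(data | r = 3) = (3/7)(4/6) = 2/7; P(data | r = 5) = (5/7)(2/6) = 5/21; P(data | r = 6) = (6/7)(1/6) = 1/7.
The prior-weighted likelihoods are 1/5 · 1/7 = 1/35, 1/5 · 5/21 = 1/21, 1/5 · 2/7 = 2/35, 1/5 · 5/21 = 1/21, 1/5 · 1/7 = 1/35; with total 22/105.
By Bayes' rule, P(r = 2 | data) = (1/21) / (22/105) = 5/22.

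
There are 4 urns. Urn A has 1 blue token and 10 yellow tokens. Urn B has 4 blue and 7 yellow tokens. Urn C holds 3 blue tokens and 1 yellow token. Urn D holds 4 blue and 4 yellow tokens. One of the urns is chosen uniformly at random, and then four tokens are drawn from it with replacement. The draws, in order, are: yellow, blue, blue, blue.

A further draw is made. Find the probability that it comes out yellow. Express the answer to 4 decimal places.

0.3900

The likelihood of the observed sequence under each hypothesis: P(data | urn A) = (10/11)(1/11)(1/11)(1/11) = 0.00068301; P(data | urn B) = (7/11)(4/11)(4/11)(4/11) = 0.030599; P(data | urn C) = (1/4)(3/4)(3/4)(3/4) = 0.10547; P(data | urn D) = (4/8)(4/8)(4/8)(4/8) = 0.0625.
Weighting by the prior gives 1/4 · 0.00068301 = 0.00017075, 1/4 · 0.030599 = 0.0076498, 1/4 · 0.10547 = 0.026367, 1/4 · 0.0625 = 0.015625; these sum to 0.049813.
The posterior is then P(urn A | data) = 0.0034279, P(urn B | data) = 0.15357, P(urn C | data) = 0.52933, P(urn D | data) = 0.31368.
Averaging over the posterior, P(yellow next | data) = (10/11)(0.0034279) + (7/11)(0.15357) + (1/4)(0.52933) + (1/2)(0.31368) = 0.39001.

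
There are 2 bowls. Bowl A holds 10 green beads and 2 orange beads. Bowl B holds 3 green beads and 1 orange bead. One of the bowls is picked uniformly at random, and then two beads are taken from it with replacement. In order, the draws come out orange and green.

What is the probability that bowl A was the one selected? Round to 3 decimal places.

0.426

Under each hypothesis, the probability of the observed sequence is: P(data | bowl A) = (2/12)(10/12) = 5/36; P(data | bowl B) = (1/4)(3/4) = 3/16.
Weighting by the prior gives 1/2 · 5/36 = 5/72, 1/2 · 3/16 = 3/32; these sum to 47/288.
Hence P(bowl A | data) = (5/72) / (47/288) = 20/47.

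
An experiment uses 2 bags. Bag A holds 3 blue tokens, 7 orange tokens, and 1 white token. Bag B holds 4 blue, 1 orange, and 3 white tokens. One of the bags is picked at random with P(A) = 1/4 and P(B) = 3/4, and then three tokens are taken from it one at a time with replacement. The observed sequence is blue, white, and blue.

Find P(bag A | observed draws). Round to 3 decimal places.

The likelihood of the observed sequence under each hypothesis: P(data | bag A) = (3/11)(1/11)(3/11) = 0.0067618; P(data | bag B) = (4/8)(3/8)(4/8) = 0.09375.
Weighting by the prior gives 1/4 · 0.0067618 = 0.0016905, 3/4 · 0.09375 = 0.070312; summing to 0.072003.
Therefore the posterior P(bag A | data) = (0.0016905) / (0.072003) = 0.023478.

0.023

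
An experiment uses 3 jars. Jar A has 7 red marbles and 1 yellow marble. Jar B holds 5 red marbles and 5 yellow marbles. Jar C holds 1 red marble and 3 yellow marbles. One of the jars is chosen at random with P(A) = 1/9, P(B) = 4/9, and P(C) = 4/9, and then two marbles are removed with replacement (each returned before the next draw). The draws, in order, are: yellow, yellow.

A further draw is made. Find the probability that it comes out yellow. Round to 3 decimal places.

For each hypothesis, P(data | H) works out to: P(data | jar A) = (1/8)(1/8) = 1/64; P(data | jar B) = (5/10)(5/10) = 1/4; P(data | jar C) = (3/4)(3/4) = 9/16.
Weighting by the prior gives 1/9 · 1/64 = 1/576, 4/9 · 1/4 = 1/9, 4/9 · 9/16 = 1/4; these sum to 209/576.
The posterior is then P(jar A | data) = 1/209, P(jar B | data) = 64/209, P(jar C | data) = 144/209.
So P(yellow next | data) = Σ P(yellow next | H) P(H | data) = (1/8)(1/209) + (1/2)(64/209) + (3/4)(144/209) = 59/88.

0.670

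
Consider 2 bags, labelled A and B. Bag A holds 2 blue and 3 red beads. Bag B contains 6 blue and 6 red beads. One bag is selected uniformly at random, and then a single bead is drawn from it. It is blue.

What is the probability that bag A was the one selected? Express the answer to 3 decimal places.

For each hypothesis, P(data | H) works out to: P(data | bag A) = (2/5) = 2/5; P(data | bag B) = (6/12) = 1/2.
Weighting by the prior gives 1/2 · 2/5 = 1/5, 1/2 · 1/2 = 1/4; with total 9/20.
Hence P(bag A | data) = (1/5) / (9/20) = 4/9.

0.444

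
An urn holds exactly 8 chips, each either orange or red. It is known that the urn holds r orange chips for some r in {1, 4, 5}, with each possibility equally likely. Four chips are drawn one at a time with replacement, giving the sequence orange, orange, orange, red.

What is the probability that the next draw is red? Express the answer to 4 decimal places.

The likelihood of the observed sequence under each hypothesis: P(data | r = 1) = (1/8)(1/8)(1/8)(7/8) = 0.001709; P(data | r = 4) = (4/8)(4/8)(4/8)(4/8) = 0.0625; P(data | r = 5) = (5/8)(5/8)(5/8)(3/8) = 0.091553.
Multiplying each by its prior: 1/3 · 0.001709 = 0.00056966, 1/3 · 0.0625 = 0.020833, 1/3 · 0.091553 = 0.030518; with total 0.051921.
Normalising, the posterior is P(r = 1 | data) = 0.010972, P(r = 4 | data) = 0.40125, P(r = 5 | data) = 0.58777.
Averaging over the posterior, P(red next | data) = (7/8)(0.010972) + (1/2)(0.40125) + (3/8)(0.58777) = 0.43064.

0.4306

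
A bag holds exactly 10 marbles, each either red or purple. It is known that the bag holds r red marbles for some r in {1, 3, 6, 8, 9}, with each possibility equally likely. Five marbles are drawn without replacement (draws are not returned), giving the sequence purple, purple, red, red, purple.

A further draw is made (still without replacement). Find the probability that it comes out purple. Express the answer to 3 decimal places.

Compute the likelihood of the observed sequence for each case: P(data | r = 1) = (9/10)(8/9)(1/8)(0/7) = 0; P(data | r = 3) = (7/10)(6/9)(3/8)(2/7)(5/6) = 1/24; P(data | r = 6) = (4/10)(3/9)(6/8)(5/7)(2/6) = 1/42; P(data | r = 8) = (2/10)(1/9)(8/8)(7/7)(0/6) = 0; P(data | r = 9) = (1/10)(0/9) = 0.
The prior-weighted likelihoods are 1/5 · 0 = 0, 1/5 · 1/24 = 1/120, 1/5 · 1/42 = 1/210, 1/5 · 0 = 0, 1/5 · 0 = 0; with total 11/840.
The posterior is then P(r = 1 | data) = 0, P(r = 3 | data) = 7/11, P(r = 6 | data) = 4/11, P(r = 8 | data) = 0, P(r = 9 | data) = 0.
So P(purple next | data) = Σ P(purple next | H) P(H | data) = (4/5)(7/11) + (1/5)(4/11) = 32/55.

0.582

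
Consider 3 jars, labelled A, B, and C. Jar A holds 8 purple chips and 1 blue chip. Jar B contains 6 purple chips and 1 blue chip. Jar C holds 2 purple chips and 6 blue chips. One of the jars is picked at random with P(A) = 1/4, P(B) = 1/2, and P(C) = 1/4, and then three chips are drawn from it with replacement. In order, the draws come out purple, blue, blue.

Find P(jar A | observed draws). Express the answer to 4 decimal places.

Under each hypothesis, the probability of the observed sequence is: P(data | jar A) = (8/9)(1/9)(1/9) = 0.010974; P(data | jar B) = (6/7)(1/7)(1/7) = 0.017493; P(data | jar C) = (2/8)(6/8)(6/8) = 0.14062.
Multiplying each by its prior: 1/4 · 0.010974 = 0.0027435, 1/2 · 0.017493 = 0.0087464, 1/4 · 0.14062 = 0.035156; summing to 0.046646.
Hence P(jar A | data) = (0.0027435) / (0.046646) = 0.058815.

0.0588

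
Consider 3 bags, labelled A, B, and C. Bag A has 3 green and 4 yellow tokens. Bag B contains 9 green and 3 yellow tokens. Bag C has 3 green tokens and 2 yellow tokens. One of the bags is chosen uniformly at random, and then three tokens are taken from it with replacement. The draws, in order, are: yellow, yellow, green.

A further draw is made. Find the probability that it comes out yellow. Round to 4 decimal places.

For each hypothesis, P(data | H) works out to: P(data | bag A) = (4/7)(4/7)(3/7) = 0.13994; P(data | bag B) = (3/12)(3/12)(9/12) = 0.046875; P(data | bag C) = (2/5)(2/5)(3/5) = 0.096.
The prior-weighted likelihoods are 1/3 · 0.13994 = 0.046647, 1/3 · 0.046875 = 0.015625, 1/3 · 0.096 = 0.032; these sum to 0.094272.
The posterior is then P(bag A | data) = 0.49481, P(bag B | data) = 0.16574, P(bag C | data) = 0.33944.
So P(yellow next | data) = Σ P(yellow next | H) P(H | data) = (4/7)(0.49481) + (1/4)(0.16574) + (2/5)(0.33944) = 0.45996.

0.4600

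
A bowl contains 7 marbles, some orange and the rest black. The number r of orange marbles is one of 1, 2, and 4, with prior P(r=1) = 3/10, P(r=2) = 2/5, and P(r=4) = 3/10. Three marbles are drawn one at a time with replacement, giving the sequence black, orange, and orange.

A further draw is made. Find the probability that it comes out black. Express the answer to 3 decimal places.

Under each hypothesis, the probability of the observed sequence is: P(data | r = 1) = (6/7)(1/7)(1/7) = 0.017493; P(data | r = 2) = (5/7)(2/7)(2/7) = 0.058309; P(data | r = 4) = (3/7)(4/7)(4/7) = 0.13994.
Weighting by the prior gives 3/10 · 0.017493 = 0.0052478, 2/5 · 0.058309 = 0.023324, 3/10 · 0.13994 = 0.041983; these sum to 0.070554.
The posterior is then P(r = 1 | data) = 0.07438, P(r = 2 | data) = 0.33058, P(r = 4 | data) = 0.59504.
Averaging over the posterior, P(black next | data) = (6/7)(0.07438) + (5/7)(0.33058) + (3/7)(0.59504) = 0.5549.

0.555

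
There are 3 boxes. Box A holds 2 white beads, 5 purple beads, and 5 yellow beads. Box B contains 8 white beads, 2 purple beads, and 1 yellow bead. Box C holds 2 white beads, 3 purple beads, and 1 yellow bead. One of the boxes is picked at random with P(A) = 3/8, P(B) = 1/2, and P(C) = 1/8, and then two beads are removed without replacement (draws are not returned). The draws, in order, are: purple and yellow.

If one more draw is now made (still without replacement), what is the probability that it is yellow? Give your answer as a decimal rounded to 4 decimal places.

Under each hypothesis, the probability of the observed sequence is: P(data | box A) = (5/12)(5/11) = 0.18939; P(data | box B) = (2/11)(1/10) = 0.018182; P(data | box C) = (3/6)(1/5) = 0.1.
Multiplying each by its prior: 3/8 · 0.18939 = 0.071023, 1/2 · 0.018182 = 0.0090909, 1/8 · 0.1 = 0.0125; these sum to 0.092614.
The posterior is then P(box A | data) = 0.76687, P(box B | data) = 0.09816, P(box C | data) = 0.13497.
Averaging over the posterior, P(yellow next | data) = (2/5)(0.76687) + (0)(0.09816) + (0)(0.13497) = 0.30675.

0.3067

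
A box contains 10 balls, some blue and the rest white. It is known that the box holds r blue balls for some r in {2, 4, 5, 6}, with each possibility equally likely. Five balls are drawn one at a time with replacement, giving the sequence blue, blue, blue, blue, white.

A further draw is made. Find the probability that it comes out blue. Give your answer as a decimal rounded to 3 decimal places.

Under each hypothesis, the probability of the observed sequence is: P(data | r = 2) = (2/10)(2/10)(2/10)(2/10)(8/10) = 0.00128; P(data | r = 4) = (4/10)(4/10)(4/10)(4/10)(6/10) = 0.01536; P(data | r = 5) = (5/10)(5/10)(5/10)(5/10)(5/10) = 0.03125; P(data | r = 6) = (6/10)(6/10)(6/10)(6/10)(4/10) = 0.05184.
The prior-weighted likelihoods are 1/4 · 0.00128 = 0.00032, 1/4 · 0.01536 = 0.00384, 1/4 · 0.03125 = 0.0078125, 1/4 · 0.05184 = 0.01296; with total 0.024932.
Normalising, the posterior is P(r = 2 | data) = 0.012835, P(r = 4 | data) = 0.15402, P(r = 5 | data) = 0.31335, P(r = 6 | data) = 0.5198.
The predictive probability is P(blue next | data) = (1/5)(0.012835) + (2/5)(0.15402) + (1/2)(0.31335) + (3/5)(0.5198) = 0.53273.

0.533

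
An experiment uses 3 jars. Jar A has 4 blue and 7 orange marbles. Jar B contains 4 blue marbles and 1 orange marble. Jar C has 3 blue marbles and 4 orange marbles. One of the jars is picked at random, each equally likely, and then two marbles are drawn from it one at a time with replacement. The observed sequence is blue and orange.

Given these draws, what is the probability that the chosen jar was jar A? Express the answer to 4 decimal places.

0.3637

Under each hypothesis, the probability of the observed sequence is: P(data | jar A) = (4/11)(7/11) = 0.2314; P(data | jar B) = (4/5)(1/5) = 0.16; P(data | jar C) = (3/7)(4/7) = 0.2449.
The prior-weighted likelihoods are 1/3 · 0.2314 = 0.077135, 1/3 · 0.16 = 0.053333, 1/3 · 0.2449 = 0.081633; summing to 0.2121.
Therefore the posterior P(jar A | data) = (0.077135) / (0.2121) = 0.36367.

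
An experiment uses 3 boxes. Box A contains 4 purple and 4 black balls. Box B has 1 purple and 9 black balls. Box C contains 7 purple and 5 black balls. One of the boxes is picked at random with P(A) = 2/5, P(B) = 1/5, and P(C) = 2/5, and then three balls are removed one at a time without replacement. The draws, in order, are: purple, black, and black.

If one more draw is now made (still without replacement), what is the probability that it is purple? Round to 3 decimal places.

Under each hypothesis, the probability of the observed sequence is: P(data | box A) = (4/8)(4/7)(3/6) = 0.14286; P(data | box B) = (1/10)(9/9)(8/8) = 0.1; P(data | box C) = (7/12)(5/11)(4/10) = 0.10606.
The prior-weighted likelihoods are 2/5 · 0.14286 = 0.057143, 1/5 · 0.1 = 0.02, 2/5 · 0.10606 = 0.042424; these sum to 0.11957.
Normalising, the posterior is P(box A | data) = 0.47791, P(box B | data) = 0.16727, P(box C | data) = 0.35482.
Averaging over the posterior, P(purple next | data) = (3/5)(0.47791) + (0)(0.16727) + (2/3)(0.35482) = 0.52329.

0.523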